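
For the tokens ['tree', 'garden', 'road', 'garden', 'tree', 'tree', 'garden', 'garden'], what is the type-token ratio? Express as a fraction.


Tokens: 8
Unique types: ('garden', 'road', 'tree') = 3
TTR = 3/8
Already in lowest terms.

3/8


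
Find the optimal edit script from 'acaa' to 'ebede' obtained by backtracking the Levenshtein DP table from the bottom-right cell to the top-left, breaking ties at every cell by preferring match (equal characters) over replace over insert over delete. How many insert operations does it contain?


Edit distance = 5. Backtracking from cell (4, 5) with preference match > replace > insert > delete,
then listing the resulting alignment 'acaa' -> 'ebede' left to right:
  Step 1: insert 'e' [insertion #1]
  Step 2: replace a->b
  Step 3: replace c->e
  Step 4: replace a->d
  Step 5: replace a->e
Total insertions: 1

1


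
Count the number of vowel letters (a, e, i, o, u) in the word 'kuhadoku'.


Scanning each character of 'kuhadoku':
  Position 1: 'k' -> consonant (running count: 0)
  Position 2: 'u' -> vowel (running count: 1)
  Position 3: 'h' -> consonant (running count: 1)
  Position 4: 'a' -> vowel (running count: 2)
  Position 5: 'd' -> consonant (running count: 2)
  Position 6: 'o' -> vowel (running count: 3)
  Position 7: 'k' -> consonant (running count: 3)
  Position 8: 'u' -> vowel (running count: 4)
Total vowels: 4

4


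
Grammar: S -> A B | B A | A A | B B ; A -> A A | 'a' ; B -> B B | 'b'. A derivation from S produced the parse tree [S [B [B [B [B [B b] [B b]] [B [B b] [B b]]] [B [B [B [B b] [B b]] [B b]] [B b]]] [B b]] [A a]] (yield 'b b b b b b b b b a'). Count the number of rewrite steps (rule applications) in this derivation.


Every bracketed nonterminal node [X ...] in the tree is produced by exactly one rule application.
Reading the tree off as a leftmost derivation:
  Step 1: S  =>  B A   (applied S -> B A)
  Step 2: B A  =>  B B A   (applied B -> B B)
  Step 3: B B A  =>  B B B A   (applied B -> B B)
  Step 4: B B B A  =>  B B B B A   (applied B -> B B)
  Step 5: B B B B A  =>  B B B B B A   (applied B -> B B)
  Step 6: B B B B B A  =>  b B B B B A   (applied B -> b)
  Step 7: b B B B B A  =>  b b B B B A   (applied B -> b)
  Step 8: b b B B B A  =>  b b B B B B A   (applied B -> B B)
  Step 9: b b B B B B A  =>  b b b B B B A   (applied B -> b)
  Step 10: b b b B B B A  =>  b b b b B B A   (applied B -> b)
  Step 11: b b b b B B A  =>  b b b b B B B A   (applied B -> B B)
  Step 12: b b b b B B B A  =>  b b b b B B B B A   (applied B -> B B)
  Step 13: b b b b B B B B A  =>  b b b b B B B B B A   (applied B -> B B)
  Step 14: b b b b B B B B B A  =>  b b b b b B B B B A   (applied B -> b)
  Step 15: b b b b b B B B B A  =>  b b b b b b B B B A   (applied B -> b)
  Step 16: b b b b b b B B B A  =>  b b b b b b b B B A   (applied B -> b)
  Step 17: b b b b b b b B B A  =>  b b b b b b b b B A   (applied B -> b)
  Step 18: b b b b b b b b B A  =>  b b b b b b b b b A   (applied B -> b)
  Step 19: b b b b b b b b b A  =>  b b b b b b b b b a   (applied A -> a)
Final yield: b b b b b b b b b a
Total rewrite steps: 19

19


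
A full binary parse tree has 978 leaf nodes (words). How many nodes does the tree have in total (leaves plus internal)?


Leaf nodes (terminals): 978
Internal nodes = n - 1 = 978 - 1 = 977
Total = leaves + internal = 978 + 977 = 1955

1955


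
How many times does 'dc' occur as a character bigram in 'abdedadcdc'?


Scanning 'abdedadcdc' for bigram 'dc':
  Position 0: 'ab' -> no
  Position 1: 'bd' -> no
  Position 2: 'de' -> no
  Position 3: 'ed' -> no
  Position 4: 'da' -> no
  Position 5: 'ad' -> no
  Position 6: 'dc' -> MATCH
  Position 7: 'cd' -> no
  Position 8: 'dc' -> MATCH
Total matches: 2

2


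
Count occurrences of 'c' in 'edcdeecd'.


Scanning 'edcdeecd' for 'c':
  Position 2: 'c' -> MATCH (count: 1)
  Position 6: 'c' -> MATCH (count: 2)
Total occurrences of 'c': 2

2


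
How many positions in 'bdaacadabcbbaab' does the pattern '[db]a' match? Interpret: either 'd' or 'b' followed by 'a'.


Pattern: [db]a means either 'd' or 'b' followed by 'a'.
Scanning 'bdaacadabcbbaab' position-by-position:
  Pos 0: window 'bd' -> no
  Pos 1: window 'da' -> MATCH
  Pos 2: window 'aa' -> no
  Pos 3: window 'ac' -> no
  Pos 4: window 'ca' -> no
  Pos 5: window 'ad' -> no
  Pos 6: window 'da' -> MATCH
  Pos 7: window 'ab' -> no
  Pos 8: window 'bc' -> no
  Pos 9: window 'cb' -> no
  Pos 10: window 'bb' -> no
  Pos 11: window 'ba' -> MATCH
  Pos 12: window 'aa' -> no
  Pos 13: window 'ab' -> no
  Pos 14: window 'b' -> no
Total matches: 3

3


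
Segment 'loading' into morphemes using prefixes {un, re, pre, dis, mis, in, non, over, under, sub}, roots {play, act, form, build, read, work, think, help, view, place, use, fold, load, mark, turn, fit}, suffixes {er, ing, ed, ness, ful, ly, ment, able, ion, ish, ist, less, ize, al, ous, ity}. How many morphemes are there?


Segmenting 'loading' against the inventory:
  'load' -> root (morpheme 1)
  'ing' -> suffix (morpheme 2)
Total morphemes: 2

2


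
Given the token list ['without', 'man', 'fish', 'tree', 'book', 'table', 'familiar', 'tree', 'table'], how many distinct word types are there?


Listing all tokens and tracking unique types:
  Token 1: 'without' -> NEW (unique so far: 1)
  Token 2: 'man' -> NEW (unique so far: 2)
  Token 3: 'fish' -> NEW (unique so far: 3)
  Token 4: 'tree' -> NEW (unique so far: 4)
  Token 5: 'book' -> NEW (unique so far: 5)
  Token 6: 'table' -> NEW (unique so far: 6)
  Token 7: 'familiar' -> NEW (unique so far: 7)
  Token 8: 'tree' -> duplicate (unique so far: 7)
  Token 9: 'table' -> duplicate (unique so far: 7)
Unique types: ('book', 'familiar', 'fish', 'man', 'table', 'tree', 'without')
Vocabulary size: 7

7


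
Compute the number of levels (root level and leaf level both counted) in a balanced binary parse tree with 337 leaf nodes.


In a balanced binary tree with n leaves the deepest leaf is ceil(log2(n)) edges below the root,
so counting node levels inclusive of root and leaves gives ceil(log2(n)) + 1 levels.
log2(337) = 8.3966
ceil(8.3966) = 9
levels = 9 + 1 = 10

10


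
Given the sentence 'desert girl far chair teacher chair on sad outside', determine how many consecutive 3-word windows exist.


Word trigrams from [9] words:
  Trigram 1: (desert girl far)
  Trigram 2: (girl far chair)
  Trigram 3: (far chair teacher)
  Trigram 4: (chair teacher chair)
  Trigram 5: (teacher chair on)
  Trigram 6: (chair on sad)
  Trigram 7: (on sad outside)
Total word trigrams: 9 - 2 = 7

7


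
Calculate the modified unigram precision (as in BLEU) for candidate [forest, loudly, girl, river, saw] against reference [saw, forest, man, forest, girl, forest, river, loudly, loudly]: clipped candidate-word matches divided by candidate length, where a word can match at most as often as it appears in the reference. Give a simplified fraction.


Reference word counts: {'forest': 3, 'girl': 1, 'loudly': 2, 'man': 1, 'river': 1, 'saw': 1}
Checking each candidate word (with clipping):
  'forest' -> in reference (ref count 3, used 1/3) -> match (matches: 1)
  'loudly' -> in reference (ref count 2, used 1/2) -> match (matches: 2)
  'girl' -> in reference (ref count 1, used 1/1) -> match (matches: 3)
  'river' -> in reference (ref count 1, used 1/1) -> match (matches: 4)
  'saw' -> in reference (ref count 1, used 1/1) -> match (matches: 5)
Clipped matches: 5, Candidate length: 5
Precision = 5/5 = 1

1


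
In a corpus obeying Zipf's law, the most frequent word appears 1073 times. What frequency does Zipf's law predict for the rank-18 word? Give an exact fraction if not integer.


Zipf's law: freq(rank) = f1 / rank
f1 = 1073, rank = 18
freq = 1073 / 18
GCD(1073, 18) = 1
Simplified: 1073/18

1073/18


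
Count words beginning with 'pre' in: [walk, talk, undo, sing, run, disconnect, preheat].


Checking each word for prefix 'pre':
  'walk' -> no (count: 0)
  'talk' -> no (count: 0)
  'undo' -> no (count: 0)
  'sing' -> no (count: 0)
  'run' -> no (count: 0)
  'disconnect' -> no (count: 0)
  'preheat' -> YES, starts with 'pre' (count: 1)
Total with prefix 'pre': 1

1


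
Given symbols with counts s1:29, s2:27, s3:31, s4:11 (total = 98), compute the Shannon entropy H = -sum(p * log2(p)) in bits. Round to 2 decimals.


Computing entropy H = -sum(p_i * log2(p_i)):
  s1: p = 29/98 = 0.2959, -p*log2(p) = 0.5198
  s2: p = 27/98 = 0.2755, -p*log2(p) = 0.5124
  s3: p = 31/98 = 0.3163, -p*log2(p) = 0.5253
  s4: p = 11/98 = 0.1122, -p*log2(p) = 0.3542
H = sum of terms = 1.9117
Rounded to 2 decimals: 1.91

1.91


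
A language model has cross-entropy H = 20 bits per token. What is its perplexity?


Perplexity formula: PP = 2^H
H = 20
PP = 2^20
PP = 2^20 = 1048576

1048576


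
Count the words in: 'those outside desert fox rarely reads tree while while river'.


Counting words by splitting on spaces:
  Word 1: 'those'
  Word 2: 'outside'
  Word 3: 'desert'
  Word 4: 'fox'
  Word 5: 'rarely'
  Word 6: 'reads'
  Word 7: 'tree'
  Word 8: 'while'
  Word 9: 'while'
  Word 10: 'river'
Total words: 10

10


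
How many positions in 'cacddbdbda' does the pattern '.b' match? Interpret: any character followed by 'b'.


Pattern: .b means any character followed by 'b'.
Scanning 'cacddbdbda' position-by-position:
  Pos 0: window 'ca' -> no
  Pos 1: window 'ac' -> no
  Pos 2: window 'cd' -> no
  Pos 3: window 'dd' -> no
  Pos 4: window 'db' -> MATCH
  Pos 5: window 'bd' -> no
  Pos 6: window 'db' -> MATCH
  Pos 7: window 'bd' -> no
  Pos 8: window 'da' -> no
  Pos 9: window 'a' -> no
Total matches: 2

2


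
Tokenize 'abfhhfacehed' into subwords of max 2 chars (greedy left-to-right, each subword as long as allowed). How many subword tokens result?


'abfhhfacehed' has 12 characters.
Chunking with max size 2:
  Chunk 1: 'ab' (positions 0-1)
  Chunk 2: 'fh' (positions 2-3)
  Chunk 3: 'hf' (positions 4-5)
  Chunk 4: 'ac' (positions 6-7)
  Chunk 5: 'eh' (positions 8-9)
  Chunk 6: 'ed' (positions 10-11)
Total chunks: ceil(12 / 2) = 6

6


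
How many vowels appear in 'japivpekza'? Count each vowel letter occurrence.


Scanning each character of 'japivpekza':
  Position 1: 'j' -> consonant (running count: 0)
  Position 2: 'a' -> vowel (running count: 1)
  Position 3: 'p' -> consonant (running count: 1)
  Position 4: 'i' -> vowel (running count: 2)
  Position 5: 'v' -> consonant (running count: 2)
  Position 6: 'p' -> consonant (running count: 2)
  Position 7: 'e' -> vowel (running count: 3)
  Position 8: 'k' -> consonant (running count: 3)
  Position 9: 'z' -> consonant (running count: 3)
  Position 10: 'a' -> vowel (running count: 4)
Total vowels: 4

4


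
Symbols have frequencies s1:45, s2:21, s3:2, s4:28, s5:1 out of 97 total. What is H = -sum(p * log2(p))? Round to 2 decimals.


Computing entropy H = -sum(p_i * log2(p_i)):
  s1: p = 45/97 = 0.4639, -p*log2(p) = 0.5140
  s2: p = 21/97 = 0.2165, -p*log2(p) = 0.4779
  s3: p = 2/97 = 0.0206, -p*log2(p) = 0.1155
  s4: p = 28/97 = 0.2887, -p*log2(p) = 0.5174
  s5: p = 1/97 = 0.0103, -p*log2(p) = 0.0680
H = sum of terms = 1.6928
Rounded to 2 decimals: 1.69

1.69


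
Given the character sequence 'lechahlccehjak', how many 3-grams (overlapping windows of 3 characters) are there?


String 'lechahlccehjak' has length L = 14.
Number of overlapping n-grams = L - n + 1
Substituting: 14 - 3 + 1 = 12

12


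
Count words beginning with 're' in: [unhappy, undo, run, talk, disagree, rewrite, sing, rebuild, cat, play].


Checking each word for prefix 're':
  'unhappy' -> no (count: 0)
  'undo' -> no (count: 0)
  'run' -> no (count: 0)
  'talk' -> no (count: 0)
  'disagree' -> no (count: 0)
  'rewrite' -> YES, starts with 're' (count: 1)
  'sing' -> no (count: 1)
  'rebuild' -> YES, starts with 're' (count: 2)
  'cat' -> no (count: 2)
  'play' -> no (count: 2)
Total with prefix 're': 2

2


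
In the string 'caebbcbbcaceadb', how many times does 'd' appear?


Scanning 'caebbcbbcaceadb' for 'd':
  Position 13: 'd' -> MATCH (count: 1)
Total occurrences of 'd': 1

1


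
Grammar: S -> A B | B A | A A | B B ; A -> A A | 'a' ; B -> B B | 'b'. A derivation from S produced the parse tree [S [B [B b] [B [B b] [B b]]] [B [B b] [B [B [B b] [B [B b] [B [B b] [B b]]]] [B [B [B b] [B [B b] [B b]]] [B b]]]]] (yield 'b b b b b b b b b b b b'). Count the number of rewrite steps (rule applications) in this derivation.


Every bracketed nonterminal node [X ...] in the tree is produced by exactly one rule application.
Reading the tree off as a leftmost derivation:
  Step 1: S  =>  B B   (applied S -> B B)
  Step 2: B B  =>  B B B   (applied B -> B B)
  Step 3: B B B  =>  b B B   (applied B -> b)
  Step 4: b B B  =>  b B B B   (applied B -> B B)
  Step 5: b B B B  =>  b b B B   (applied B -> b)
  Step 6: b b B B  =>  b b b B   (applied B -> b)
  Step 7: b b b B  =>  b b b B B   (applied B -> B B)
  Step 8: b b b B B  =>  b b b b B   (applied B -> b)
  Step 9: b b b b B  =>  b b b b B B   (applied B -> B B)
  Step 10: b b b b B B  =>  b b b b B B B   (applied B -> B B)
  Step 11: b b b b B B B  =>  b b b b b B B   (applied B -> b)
  Step 12: b b b b b B B  =>  b b b b b B B B   (applied B -> B B)
  Step 13: b b b b b B B B  =>  b b b b b b B B   (applied B -> b)
  Step 14: b b b b b b B B  =>  b b b b b b B B B   (applied B -> B B)
  Step 15: b b b b b b B B B  =>  b b b b b b b B B   (applied B -> b)
  Step 16: b b b b b b b B B  =>  b b b b b b b b B   (applied B -> b)
  Step 17: b b b b b b b b B  =>  b b b b b b b b B B   (applied B -> B B)
  Step 18: b b b b b b b b B B  =>  b b b b b b b b B B B   (applied B -> B B)
  Step 19: b b b b b b b b B B B  =>  b b b b b b b b b B B   (applied B -> b)
  Step 20: b b b b b b b b b B B  =>  b b b b b b b b b B B B   (applied B -> B B)
  Step 21: b b b b b b b b b B B B  =>  b b b b b b b b b b B B   (applied B -> b)
  Step 22: b b b b b b b b b b B B  =>  b b b b b b b b b b b B   (applied B -> b)
  Step 23: b b b b b b b b b b b B  =>  b b b b b b b b b b b b   (applied B -> b)
Final yield: b b b b b b b b b b b b
Total rewrite steps: 23

23


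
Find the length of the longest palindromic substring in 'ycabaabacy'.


Scanning 'ycabaabacy' for palindromic substrings.
Substring at positions 0-9: 'ycabaabacy'.
Check: reverse('ycabaabacy') = 'ycabaabacy' -> palindrome confirmed.
No longer palindromic substring exists; longest length = 10

10


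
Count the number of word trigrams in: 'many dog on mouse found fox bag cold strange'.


Word trigrams from [9] words:
  Trigram 1: (many dog on)
  Trigram 2: (dog on mouse)
  Trigram 3: (on mouse found)
  Trigram 4: (mouse found fox)
  Trigram 5: (found fox bag)
  Trigram 6: (fox bag cold)
  Trigram 7: (bag cold strange)
Total word trigrams: 9 - 2 = 7

7


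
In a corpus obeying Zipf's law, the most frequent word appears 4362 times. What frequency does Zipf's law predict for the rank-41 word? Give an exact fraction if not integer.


Zipf's law: freq(rank) = f1 / rank
f1 = 4362, rank = 41
freq = 4362 / 41
GCD(4362, 41) = 1
Simplified: 4362/41

4362/41


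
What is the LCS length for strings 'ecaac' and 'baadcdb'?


DP table for LCS of 'ecaac' and 'baadcdb':
       b  a  a  d  c  d  b
    0  0  0  0  0  0  0  0
  e 0  0  0  0  0  0  0  0
  c 0  0  0  0  0  1  1  1
  a 0  0  1  1  1  1  1  1
  a 0  0  1  2  2  2  2  2
  c 0  0  1  2  2  3  3  3
LCS: 'aac'
LCS length = 3

3


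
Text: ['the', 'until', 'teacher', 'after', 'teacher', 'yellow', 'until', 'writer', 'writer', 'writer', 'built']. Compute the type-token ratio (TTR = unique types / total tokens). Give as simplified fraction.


Tokens: 11
Unique types: ('after', 'built', 'teacher', 'the', 'until', 'writer', 'yellow') = 7
TTR = 7/11
Already in lowest terms.

7/11


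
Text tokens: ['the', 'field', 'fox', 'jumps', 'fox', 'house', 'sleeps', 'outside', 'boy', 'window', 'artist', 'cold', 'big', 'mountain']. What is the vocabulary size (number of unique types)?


Listing all tokens and tracking unique types:
  Token 1: 'the' -> NEW (unique so far: 1)
  Token 2: 'field' -> NEW (unique so far: 2)
  Token 3: 'fox' -> NEW (unique so far: 3)
  Token 4: 'jumps' -> NEW (unique so far: 4)
  Token 5: 'fox' -> duplicate (unique so far: 4)
  Token 6: 'house' -> NEW (unique so far: 5)
  Token 7: 'sleeps' -> NEW (unique so far: 6)
  Token 8: 'outside' -> NEW (unique so far: 7)
  Token 9: 'boy' -> NEW (unique so far: 8)
  Token 10: 'window' -> NEW (unique so far: 9)
  Token 11: 'artist' -> NEW (unique so far: 10)
  Token 12: 'cold' -> NEW (unique so far: 11)
  Token 13: 'big' -> NEW (unique so far: 12)
  Token 14: 'mountain' -> NEW (unique so far: 13)
Unique types: ('artist', 'big', 'boy', 'cold', 'field', 'fox', 'house', 'jumps', 'mountain', 'outside', 'sleeps', 'the', 'window')
Vocabulary size: 13

13


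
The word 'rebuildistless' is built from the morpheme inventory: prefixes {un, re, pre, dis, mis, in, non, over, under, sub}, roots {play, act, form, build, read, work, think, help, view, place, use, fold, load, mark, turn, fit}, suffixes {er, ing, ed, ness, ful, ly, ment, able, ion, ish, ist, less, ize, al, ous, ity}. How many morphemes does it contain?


Segmenting 'rebuildistless' against the inventory:
  're' -> prefix (morpheme 1)
  'build' -> root (morpheme 2)
  'ist' -> suffix (morpheme 3)
  'less' -> suffix (morpheme 4)
Total morphemes: 4

4


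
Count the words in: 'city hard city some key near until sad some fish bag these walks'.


Counting words by splitting on spaces:
  Word 1: 'city'
  Word 2: 'hard'
  Word 3: 'city'
  Word 4: 'some'
  Word 5: 'key'
  Word 6: 'near'
  Word 7: 'until'
  Word 8: 'sad'
  Word 9: 'some'
  Word 10: 'fish'
  Word 11: 'bag'
  Word 12: 'these'
  Word 13: 'walks'
Total words: 13

13


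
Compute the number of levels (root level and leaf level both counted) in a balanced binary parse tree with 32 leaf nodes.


In a balanced binary tree with n leaves the deepest leaf is ceil(log2(n)) edges below the root,
so counting node levels inclusive of root and leaves gives ceil(log2(n)) + 1 levels.
log2(32) = 5.0000
ceil(5.0000) = 5
levels = 5 + 1 = 6

6


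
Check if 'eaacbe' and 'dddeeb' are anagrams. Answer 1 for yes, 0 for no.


Sort characters of 'eaacbe': 'aabcee'
Sort characters of 'dddeeb': 'bdddee'
Sorted forms differ -> they are NOT anagrams
Result: 0

0


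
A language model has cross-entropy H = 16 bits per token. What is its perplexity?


Perplexity formula: PP = 2^H
H = 16
PP = 2^16
PP = 2^16 = 65536

65536


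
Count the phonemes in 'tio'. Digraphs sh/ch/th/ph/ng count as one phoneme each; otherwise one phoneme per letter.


Parsing 'tio' greedily, digraphs first:
  't' -> consonant phoneme (phonemes so far: 1)
  'i' -> vowel phoneme (phonemes so far: 2)
  'o' -> vowel phoneme (phonemes so far: 3)
Total phonemes: 3

3


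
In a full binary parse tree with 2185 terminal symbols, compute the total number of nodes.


Leaf nodes (terminals): 2185
Internal nodes = n - 1 = 2185 - 1 = 2184
Total = leaves + internal = 2185 + 2184 = 4369

4369


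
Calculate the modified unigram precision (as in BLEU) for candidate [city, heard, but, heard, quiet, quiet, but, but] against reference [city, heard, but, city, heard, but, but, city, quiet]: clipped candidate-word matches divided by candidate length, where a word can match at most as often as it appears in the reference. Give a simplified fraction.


Reference word counts: {'but': 3, 'city': 3, 'heard': 2, 'quiet': 1}
Checking each candidate word (with clipping):
  'city' -> in reference (ref count 3, used 1/3) -> match (matches: 1)
  'heard' -> in reference (ref count 2, used 1/2) -> match (matches: 2)
  'but' -> in reference (ref count 3, used 1/3) -> match (matches: 3)
  'heard' -> in reference (ref count 2, used 2/2) -> match (matches: 4)
  'quiet' -> in reference (ref count 1, used 1/1) -> match (matches: 5)
  'quiet' -> ref count 1 already used up (1/1) -> clipped, no match (matches: 5)
  'but' -> in reference (ref count 3, used 2/3) -> match (matches: 6)
  'but' -> in reference (ref count 3, used 3/3) -> match (matches: 7)
Clipped matches: 7, Candidate length: 8
Precision = 7/8

7/8


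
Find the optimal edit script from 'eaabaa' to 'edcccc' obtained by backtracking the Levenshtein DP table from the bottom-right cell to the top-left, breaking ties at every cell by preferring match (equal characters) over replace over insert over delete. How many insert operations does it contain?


Edit distance = 5. Backtracking from cell (6, 6) with preference match > replace > insert > delete,
then listing the resulting alignment 'eaabaa' -> 'edcccc' left to right:
  Step 1: keep 'e'
  Step 2: replace a->d
  Step 3: replace a->c
  Step 4: replace b->c
  Step 5: replace a->c
  Step 6: replace a->c
Total insertions: 0

0


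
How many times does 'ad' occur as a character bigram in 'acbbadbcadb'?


Scanning 'acbbadbcadb' for bigram 'ad':
  Position 0: 'ac' -> no
  Position 1: 'cb' -> no
  Position 2: 'bb' -> no
  Position 3: 'ba' -> no
  Position 4: 'ad' -> MATCH
  Position 5: 'db' -> no
  Position 6: 'bc' -> no
  Position 7: 'ca' -> no
  Position 8: 'ad' -> MATCH
  Position 9: 'db' -> no
Total matches: 2

2


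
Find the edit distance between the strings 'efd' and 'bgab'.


Building DP table for s1='efd' (len 3) and s2='bgab' (len 4):
       b  g  a  b
    0  1  2  3  4
  e 1  1  2  3  4
  f 2  2  2  3  4
  d 3  3  3  3  4
Edit distance = dp[3][4] = 4

4


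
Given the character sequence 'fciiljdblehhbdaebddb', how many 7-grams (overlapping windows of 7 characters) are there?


String 'fciiljdblehhbdaebddb' has length L = 20.
Number of overlapping n-grams = L - n + 1
Substituting: 20 - 7 + 1 = 14

14


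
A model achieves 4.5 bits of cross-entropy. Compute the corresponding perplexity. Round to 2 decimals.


Perplexity formula: PP = 2^H
H = 4.5
PP = 2^4.5
Decompose: 2^4.5 = 2^4 * 2^0.5 = 2^4 * sqrt(2)
2^4 = 16, sqrt(2) ~ 1.4142136
PP ~ 16 * 1.4142136 = 22.6274176
Rounded to 2 decimals: 22.63

22.63


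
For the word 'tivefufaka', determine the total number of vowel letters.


Scanning each character of 'tivefufaka':
  Position 1: 't' -> consonant (running count: 0)
  Position 2: 'i' -> vowel (running count: 1)
  Position 3: 'v' -> consonant (running count: 1)
  Position 4: 'e' -> vowel (running count: 2)
  Position 5: 'f' -> consonant (running count: 2)
  Position 6: 'u' -> vowel (running count: 3)
  Position 7: 'f' -> consonant (running count: 3)
  Position 8: 'a' -> vowel (running count: 4)
  Position 9: 'k' -> consonant (running count: 4)
  Position 10: 'a' -> vowel (running count: 5)
Total vowels: 5

5


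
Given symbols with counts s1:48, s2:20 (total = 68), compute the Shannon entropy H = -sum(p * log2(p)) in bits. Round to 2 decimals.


Computing entropy H = -sum(p_i * log2(p_i)):
  s1: p = 48/68 = 0.7059, -p*log2(p) = 0.3547
  s2: p = 20/68 = 0.2941, -p*log2(p) = 0.5193
H = sum of terms = 0.8740
Rounded to 2 decimals: 0.87

0.87


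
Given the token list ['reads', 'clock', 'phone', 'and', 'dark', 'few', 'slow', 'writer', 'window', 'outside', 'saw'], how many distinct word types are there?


Listing all tokens and tracking unique types:
  Token 1: 'reads' -> NEW (unique so far: 1)
  Token 2: 'clock' -> NEW (unique so far: 2)
  Token 3: 'phone' -> NEW (unique so far: 3)
  Token 4: 'and' -> NEW (unique so far: 4)
  Token 5: 'dark' -> NEW (unique so far: 5)
  Token 6: 'few' -> NEW (unique so far: 6)
  Token 7: 'slow' -> NEW (unique so far: 7)
  Token 8: 'writer' -> NEW (unique so far: 8)
  Token 9: 'window' -> NEW (unique so far: 9)
  Token 10: 'outside' -> NEW (unique so far: 10)
  Token 11: 'saw' -> NEW (unique so far: 11)
Unique types: ('and', 'clock', 'dark', 'few', 'outside', 'phone', 'reads', 'saw', 'slow', 'window', 'writer')
Vocabulary size: 11

11


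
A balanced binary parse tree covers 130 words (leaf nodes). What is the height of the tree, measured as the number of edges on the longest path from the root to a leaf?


In a balanced binary tree with n leaves the deepest leaf is ceil(log2(n)) edges below the root.
log2(130) = 7.0224
ceil(7.0224) = 8
height (edges) = 8

8


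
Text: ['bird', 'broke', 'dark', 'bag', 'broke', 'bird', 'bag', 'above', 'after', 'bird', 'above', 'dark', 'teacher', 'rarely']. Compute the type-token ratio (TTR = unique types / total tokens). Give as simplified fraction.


Tokens: 14
Unique types: ('above', 'after', 'bag', 'bird', 'broke', 'dark', 'rarely', 'teacher') = 8
TTR = 8/14
Simplify: divide both by 2 -> 4/7
TTR = 4/7

4/7


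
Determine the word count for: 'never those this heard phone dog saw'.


Counting words by splitting on spaces:
  Word 1: 'never'
  Word 2: 'those'
  Word 3: 'this'
  Word 4: 'heard'
  Word 5: 'phone'
  Word 6: 'dog'
  Word 7: 'saw'
Total words: 7

7


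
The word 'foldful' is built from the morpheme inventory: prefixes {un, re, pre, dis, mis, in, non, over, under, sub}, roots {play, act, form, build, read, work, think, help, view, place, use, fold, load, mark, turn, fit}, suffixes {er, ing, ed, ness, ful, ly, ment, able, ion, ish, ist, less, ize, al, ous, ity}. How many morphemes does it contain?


Segmenting 'foldful' against the inventory:
  'fold' -> root (morpheme 1)
  'ful' -> suffix (morpheme 2)
Total morphemes: 2

2


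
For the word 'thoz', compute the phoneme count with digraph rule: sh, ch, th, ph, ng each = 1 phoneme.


Parsing 'thoz' greedily, digraphs first:
  'th' -> digraph (1 consonant phoneme) (phonemes so far: 1)
  'o' -> vowel phoneme (phonemes so far: 2)
  'z' -> consonant phoneme (phonemes so far: 3)
Total phonemes: 3

3


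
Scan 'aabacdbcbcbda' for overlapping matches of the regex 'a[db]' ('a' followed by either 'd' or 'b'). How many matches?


Pattern: a[db] means 'a' followed by either 'd' or 'b'.
Scanning 'aabacdbcbcbda' position-by-position:
  Pos 0: window 'aa' -> no
  Pos 1: window 'ab' -> MATCH
  Pos 2: window 'ba' -> no
  Pos 3: window 'ac' -> no
  Pos 4: window 'cd' -> no
  Pos 5: window 'db' -> no
  Pos 6: window 'bc' -> no
  Pos 7: window 'cb' -> no
  Pos 8: window 'bc' -> no
  Pos 9: window 'cb' -> no
  Pos 10: window 'bd' -> no
  Pos 11: window 'da' -> no
  Pos 12: window 'a' -> no
Total matches: 1

1


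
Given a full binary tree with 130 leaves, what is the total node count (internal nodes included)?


Leaf nodes (terminals): 130
Internal nodes = n - 1 = 130 - 1 = 129
Total = leaves + internal = 130 + 129 = 259

259


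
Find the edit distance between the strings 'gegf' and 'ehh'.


Building DP table for s1='gegf' (len 4) and s2='ehh' (len 3):
       e  h  h
    0  1  2  3
  g 1  1  2  3
  e 2  1  2  3
  g 3  2  2  3
  f 4  3  3  3
Edit distance = dp[4][3] = 3

3


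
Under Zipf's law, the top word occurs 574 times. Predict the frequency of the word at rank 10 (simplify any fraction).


Zipf's law: freq(rank) = f1 / rank
f1 = 574, rank = 10
freq = 574 / 10
GCD(574, 10) = 2
Simplified: 287/5

287/5


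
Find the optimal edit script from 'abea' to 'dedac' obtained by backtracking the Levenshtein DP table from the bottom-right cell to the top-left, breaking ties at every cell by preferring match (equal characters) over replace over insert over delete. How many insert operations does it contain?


Edit distance = 4. Backtracking from cell (4, 5) with preference match > replace > insert > delete,
then listing the resulting alignment 'abea' -> 'dedac' left to right:
  Step 1: replace a->d
  Step 2: replace b->e
  Step 3: replace e->d
  Step 4: keep 'a'
  Step 5: insert 'c' [insertion #1]
Total insertions: 1

1


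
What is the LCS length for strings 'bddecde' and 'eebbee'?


DP table for LCS of 'bddecde' and 'eebbee':
       e  e  b  b  e  e
    0  0  0  0  0  0  0
  b 0  0  0  1  1  1  1
  d 0  0  0  1  1  1  1
  d 0  0  0  1  1  1  1
  e 0  1  1  1  1  2  2
  c 0  1  1  1  1  2  2
  d 0  1  1  1  1  2  2
  e 0  1  2  2  2  2  3
LCS: 'bee'
LCS length = 3

3


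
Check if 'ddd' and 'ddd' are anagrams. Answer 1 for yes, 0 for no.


Sort characters of 'ddd': 'ddd'
Sort characters of 'ddd': 'ddd'
Sorted forms match -> they ARE anagrams
Result: 1

1


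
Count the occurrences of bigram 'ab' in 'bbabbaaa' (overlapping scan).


Scanning 'bbabbaaa' for bigram 'ab':
  Position 0: 'bb' -> no
  Position 1: 'ba' -> no
  Position 2: 'ab' -> MATCH
  Position 3: 'bb' -> no
  Position 4: 'ba' -> no
  Position 5: 'aa' -> no
  Position 6: 'aa' -> no
Total matches: 1

1


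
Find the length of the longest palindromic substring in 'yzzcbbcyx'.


Scanning 'yzzcbbcyx' for palindromic substrings.
Substring at positions 3-6: 'cbbc'.
Check: reverse('cbbc') = 'cbbc' -> palindrome confirmed.
Neighbouring characters ('z' / 'y') break symmetry, so it cannot extend further.
No longer palindromic substring exists; longest length = 4

4


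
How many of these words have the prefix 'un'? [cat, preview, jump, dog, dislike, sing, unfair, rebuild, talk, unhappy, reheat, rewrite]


Checking each word for prefix 'un':
  'cat' -> no (count: 0)
  'preview' -> no (count: 0)
  'jump' -> no (count: 0)
  'dog' -> no (count: 0)
  'dislike' -> no (count: 0)
  'sing' -> no (count: 0)
  'unfair' -> YES, starts with 'un' (count: 1)
  'rebuild' -> no (count: 1)
  'talk' -> no (count: 1)
  'unhappy' -> YES, starts with 'un' (count: 2)
  'reheat' -> no (count: 2)
  'rewrite' -> no (count: 2)
Total with prefix 'un': 2

2


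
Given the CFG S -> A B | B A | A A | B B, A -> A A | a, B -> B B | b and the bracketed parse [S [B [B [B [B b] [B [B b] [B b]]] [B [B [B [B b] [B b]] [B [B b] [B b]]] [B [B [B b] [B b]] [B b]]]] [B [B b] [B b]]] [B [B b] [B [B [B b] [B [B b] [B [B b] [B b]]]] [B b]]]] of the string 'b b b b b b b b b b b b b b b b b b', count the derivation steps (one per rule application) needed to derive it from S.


Every bracketed nonterminal node [X ...] in the tree is produced by exactly one rule application.
Reading the tree off as a leftmost derivation:
  Step 1: S  =>  B B   (applied S -> B B)
  Step 2: B B  =>  B B B   (applied B -> B B)
  Step 3: B B B  =>  B B B B   (applied B -> B B)
  Step 4: B B B B  =>  B B B B B   (applied B -> B B)
  Step 5: B B B B B  =>  b B B B B   (applied B -> b)
  Step 6: b B B B B  =>  b B B B B B   (applied B -> B B)
  Step 7: b B B B B B  =>  b b B B B B   (applied B -> b)
  Step 8: b b B B B B  =>  b b b B B B   (applied B -> b)
  Step 9: b b b B B B  =>  b b b B B B B   (applied B -> B B)
  Step 10: b b b B B B B  =>  b b b B B B B B   (applied B -> B B)
  Step 11: b b b B B B B B  =>  b b b B B B B B B   (applied B -> B B)
  Step 12: b b b B B B B B B  =>  b b b b B B B B B   (applied B -> b)
  Step 13: b b b b B B B B B  =>  b b b b b B B B B   (applied B -> b)
  Step 14: b b b b b B B B B  =>  b b b b b B B B B B   (applied B -> B B)
  Step 15: b b b b b B B B B B  =>  b b b b b b B B B B   (applied B -> b)
  Step 16: b b b b b b B B B B  =>  b b b b b b b B B B   (applied B -> b)
  Step 17: b b b b b b b B B B  =>  b b b b b b b B B B B   (applied B -> B B)
  Step 18: b b b b b b b B B B B  =>  b b b b b b b B B B B B   (applied B -> B B)
  Step 19: b b b b b b b B B B B B  =>  b b b b b b b b B B B B   (applied B -> b)
  Step 20: b b b b b b b b B B B B  =>  b b b b b b b b b B B B   (applied B -> b)
  Step 21: b b b b b b b b b B B B  =>  b b b b b b b b b b B B   (applied B -> b)
  Step 22: b b b b b b b b b b B B  =>  b b b b b b b b b b B B B   (applied B -> B B)
  Step 23: b b b b b b b b b b B B B  =>  b b b b b b b b b b b B B   (applied B -> b)
  Step 24: b b b b b b b b b b b B B  =>  b b b b b b b b b b b b B   (applied B -> b)
  Step 25: b b b b b b b b b b b b B  =>  b b b b b b b b b b b b B B   (applied B -> B B)
  Step 26: b b b b b b b b b b b b B B  =>  b b b b b b b b b b b b b B   (applied B -> b)
  Step 27: b b b b b b b b b b b b b B  =>  b b b b b b b b b b b b b B B   (applied B -> B B)
  Step 28: b b b b b b b b b b b b b B B  =>  b b b b b b b b b b b b b B B B   (applied B -> B B)
  Step 29: b b b b b b b b b b b b b B B B  =>  b b b b b b b b b b b b b b B B   (applied B -> b)
  Step 30: b b b b b b b b b b b b b b B B  =>  b b b b b b b b b b b b b b B B B   (applied B -> B B)
  Step 31: b b b b b b b b b b b b b b B B B  =>  b b b b b b b b b b b b b b b B B   (applied B -> b)
  Step 32: b b b b b b b b b b b b b b b B B  =>  b b b b b b b b b b b b b b b B B B   (applied B -> B B)
  Step 33: b b b b b b b b b b b b b b b B B B  =>  b b b b b b b b b b b b b b b b B B   (applied B -> b)
  Step 34: b b b b b b b b b b b b b b b b B B  =>  b b b b b b b b b b b b b b b b b B   (applied B -> b)
  Step 35: b b b b b b b b b b b b b b b b b B  =>  b b b b b b b b b b b b b b b b b b   (applied B -> b)
Final yield: b b b b b b b b b b b b b b b b b b
Total rewrite steps: 35

35


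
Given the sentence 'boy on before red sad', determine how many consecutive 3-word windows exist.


Word trigrams from [5] words:
  Trigram 1: (boy on before)
  Trigram 2: (on before red)
  Trigram 3: (before red sad)
Total word trigrams: 5 - 2 = 3

3


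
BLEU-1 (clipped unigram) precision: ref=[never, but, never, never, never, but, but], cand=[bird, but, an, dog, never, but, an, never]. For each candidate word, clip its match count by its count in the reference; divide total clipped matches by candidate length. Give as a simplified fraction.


Reference word counts: {'but': 3, 'never': 4}
Checking each candidate word (with clipping):
  'bird' -> not in reference -> no match (matches: 0)
  'but' -> in reference (ref count 3, used 1/3) -> match (matches: 1)
  'an' -> not in reference -> no match (matches: 1)
  'dog' -> not in reference -> no match (matches: 1)
  'never' -> in reference (ref count 4, used 1/4) -> match (matches: 2)
  'but' -> in reference (ref count 3, used 2/3) -> match (matches: 3)
  'an' -> not in reference -> no match (matches: 3)
  'never' -> in reference (ref count 4, used 2/4) -> match (matches: 4)
Clipped matches: 4, Candidate length: 8
Precision = 4/8 = 1/2

1/2


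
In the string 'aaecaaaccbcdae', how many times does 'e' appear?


Scanning 'aaecaaaccbcdae' for 'e':
  Position 2: 'e' -> MATCH (count: 1)
  Position 13: 'e' -> MATCH (count: 2)
Total occurrences of 'e': 2

2


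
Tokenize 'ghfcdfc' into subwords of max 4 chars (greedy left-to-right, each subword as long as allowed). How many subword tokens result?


'ghfcdfc' has 7 characters.
Chunking with max size 4:
  Chunk 1: 'ghfc' (positions 0-3)
  Chunk 2: 'dfc' (positions 4-6)
Total chunks: ceil(7 / 4) = 2

2


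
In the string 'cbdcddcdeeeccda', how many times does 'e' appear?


Scanning 'cbdcddcdeeeccda' for 'e':
  Position 8: 'e' -> MATCH (count: 1)
  Position 9: 'e' -> MATCH (count: 2)
  Position 10: 'e' -> MATCH (count: 3)
Total occurrences of 'e': 3

3


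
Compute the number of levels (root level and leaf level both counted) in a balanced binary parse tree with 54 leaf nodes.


In a balanced binary tree with n leaves the deepest leaf is ceil(log2(n)) edges below the root,
so counting node levels inclusive of root and leaves gives ceil(log2(n)) + 1 levels.
log2(54) = 5.7549
ceil(5.7549) = 6
levels = 6 + 1 = 7

7


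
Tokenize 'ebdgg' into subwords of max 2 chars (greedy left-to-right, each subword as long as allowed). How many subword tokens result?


'ebdgg' has 5 characters.
Chunking with max size 2:
  Chunk 1: 'eb' (positions 0-1)
  Chunk 2: 'dg' (positions 2-3)
  Chunk 3: 'g' (positions 4-4)
Total chunks: ceil(5 / 2) = 3

3


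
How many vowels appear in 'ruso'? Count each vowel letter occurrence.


Scanning each character of 'ruso':
  Position 1: 'r' -> consonant (running count: 0)
  Position 2: 'u' -> vowel (running count: 1)
  Position 3: 's' -> consonant (running count: 1)
  Position 4: 'o' -> vowel (running count: 2)
Total vowels: 2

2


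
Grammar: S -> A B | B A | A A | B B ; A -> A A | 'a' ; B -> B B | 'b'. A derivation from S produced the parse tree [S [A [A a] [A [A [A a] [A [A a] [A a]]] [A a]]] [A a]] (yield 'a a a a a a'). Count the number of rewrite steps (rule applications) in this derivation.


Every bracketed nonterminal node [X ...] in the tree is produced by exactly one rule application.
Reading the tree off as a leftmost derivation:
  Step 1: S  =>  A A   (applied S -> A A)
  Step 2: A A  =>  A A A   (applied A -> A A)
  Step 3: A A A  =>  a A A   (applied A -> a)
  Step 4: a A A  =>  a A A A   (applied A -> A A)
  Step 5: a A A A  =>  a A A A A   (applied A -> A A)
  Step 6: a A A A A  =>  a a A A A   (applied A -> a)
  Step 7: a a A A A  =>  a a A A A A   (applied A -> A A)
  Step 8: a a A A A A  =>  a a a A A A   (applied A -> a)
  Step 9: a a a A A A  =>  a a a a A A   (applied A -> a)
  Step 10: a a a a A A  =>  a a a a a A   (applied A -> a)
  Step 11: a a a a a A  =>  a a a a a a   (applied A -> a)
Final yield: a a a a a a
Total rewrite steps: 11

11


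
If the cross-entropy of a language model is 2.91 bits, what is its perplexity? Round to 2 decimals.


Perplexity formula: PP = 2^H
H = 2.91
PP = 2^2.91
Decompose: 2^2.91 = 2^2 * 2^0.91
2^2 = 4, 2^0.91 ~ 1.8790455
PP ~ 4 * 1.8790455 = 7.5161820
Rounded to 2 decimals: 7.52

7.52


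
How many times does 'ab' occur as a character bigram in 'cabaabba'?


Scanning 'cabaabba' for bigram 'ab':
  Position 0: 'ca' -> no
  Position 1: 'ab' -> MATCH
  Position 2: 'ba' -> no
  Position 3: 'aa' -> no
  Position 4: 'ab' -> MATCH
  Position 5: 'bb' -> no
  Position 6: 'ba' -> no
Total matches: 2

2


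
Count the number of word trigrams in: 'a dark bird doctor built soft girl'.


Word trigrams from [7] words:
  Trigram 1: (a dark bird)
  Trigram 2: (dark bird doctor)
  Trigram 3: (bird doctor built)
  Trigram 4: (doctor built soft)
  Trigram 5: (built soft girl)
Total word trigrams: 7 - 2 = 5

5


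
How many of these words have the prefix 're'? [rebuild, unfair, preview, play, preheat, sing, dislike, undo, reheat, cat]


Checking each word for prefix 're':
  'rebuild' -> YES, starts with 're' (count: 1)
  'unfair' -> no (count: 1)
  'preview' -> no (count: 1)
  'play' -> no (count: 1)
  'preheat' -> no (count: 1)
  'sing' -> no (count: 1)
  'dislike' -> no (count: 1)
  'undo' -> no (count: 1)
  'reheat' -> YES, starts with 're' (count: 2)
  'cat' -> no (count: 2)
Total with prefix 're': 2

2


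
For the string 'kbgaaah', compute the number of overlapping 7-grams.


String 'kbgaaah' has length L = 7.
Number of overlapping n-grams = L - n + 1
Substituting: 7 - 7 + 1 = 1

1


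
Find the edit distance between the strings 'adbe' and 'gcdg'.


Building DP table for s1='adbe' (len 4) and s2='gcdg' (len 4):
       g  c  d  g
    0  1  2  3  4
  a 1  1  2  3  4
  d 2  2  2  2  3
  b 3  3  3  3  3
  e 4  4  4  4  4
Edit distance = dp[4][4] = 4

4


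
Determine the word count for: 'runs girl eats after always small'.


Counting words by splitting on spaces:
  Word 1: 'runs'
  Word 2: 'girl'
  Word 3: 'eats'
  Word 4: 'after'
  Word 5: 'always'
  Word 6: 'small'
Total words: 6

6


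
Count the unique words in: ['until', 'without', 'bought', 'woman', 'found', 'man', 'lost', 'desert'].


Listing all tokens and tracking unique types:
  Token 1: 'until' -> NEW (unique so far: 1)
  Token 2: 'without' -> NEW (unique so far: 2)
  Token 3: 'bought' -> NEW (unique so far: 3)
  Token 4: 'woman' -> NEW (unique so far: 4)
  Token 5: 'found' -> NEW (unique so far: 5)
  Token 6: 'man' -> NEW (unique so far: 6)
  Token 7: 'lost' -> NEW (unique so far: 7)
  Token 8: 'desert' -> NEW (unique so far: 8)
Unique types: ('bought', 'desert', 'found', 'lost', 'man', 'until', 'without', 'woman')
Vocabulary size: 8

8


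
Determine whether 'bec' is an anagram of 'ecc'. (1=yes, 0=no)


Sort characters of 'bec': 'bce'
Sort characters of 'ecc': 'cce'
Sorted forms differ -> they are NOT anagrams
Result: 0

0


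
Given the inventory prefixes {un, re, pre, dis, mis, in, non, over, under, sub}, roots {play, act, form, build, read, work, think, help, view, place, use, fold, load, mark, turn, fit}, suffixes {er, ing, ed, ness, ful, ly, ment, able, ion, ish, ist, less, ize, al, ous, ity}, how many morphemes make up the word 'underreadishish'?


Segmenting 'underreadishish' against the inventory:
  'under' -> prefix (morpheme 1)
  'read' -> root (morpheme 2)
  'ish' -> suffix (morpheme 3)
  'ish' -> suffix (morpheme 4)
Total morphemes: 4

4
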